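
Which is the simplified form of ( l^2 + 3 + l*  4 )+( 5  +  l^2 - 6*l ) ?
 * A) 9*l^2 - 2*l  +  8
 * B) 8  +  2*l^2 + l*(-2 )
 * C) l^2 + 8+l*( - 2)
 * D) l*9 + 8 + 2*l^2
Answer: B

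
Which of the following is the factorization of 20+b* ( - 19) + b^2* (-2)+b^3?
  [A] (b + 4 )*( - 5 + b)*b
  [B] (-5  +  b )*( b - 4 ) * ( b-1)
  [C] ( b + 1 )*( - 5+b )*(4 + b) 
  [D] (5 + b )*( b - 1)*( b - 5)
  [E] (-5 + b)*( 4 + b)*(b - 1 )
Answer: E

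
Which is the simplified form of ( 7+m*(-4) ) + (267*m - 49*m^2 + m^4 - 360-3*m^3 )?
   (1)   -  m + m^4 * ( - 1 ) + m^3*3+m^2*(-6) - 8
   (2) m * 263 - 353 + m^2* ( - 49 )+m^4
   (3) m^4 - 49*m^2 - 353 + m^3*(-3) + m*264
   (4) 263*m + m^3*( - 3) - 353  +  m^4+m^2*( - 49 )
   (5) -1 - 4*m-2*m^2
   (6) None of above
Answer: 4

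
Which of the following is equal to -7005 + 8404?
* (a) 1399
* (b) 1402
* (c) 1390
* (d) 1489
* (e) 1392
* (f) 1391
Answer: a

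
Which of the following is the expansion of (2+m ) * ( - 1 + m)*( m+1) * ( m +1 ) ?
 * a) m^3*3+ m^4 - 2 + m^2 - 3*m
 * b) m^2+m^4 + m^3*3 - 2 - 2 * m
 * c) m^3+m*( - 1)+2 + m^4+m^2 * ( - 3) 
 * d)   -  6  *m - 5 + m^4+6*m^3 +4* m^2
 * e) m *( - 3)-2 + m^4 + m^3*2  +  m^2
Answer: a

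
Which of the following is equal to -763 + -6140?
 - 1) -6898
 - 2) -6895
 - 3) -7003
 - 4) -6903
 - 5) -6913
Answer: 4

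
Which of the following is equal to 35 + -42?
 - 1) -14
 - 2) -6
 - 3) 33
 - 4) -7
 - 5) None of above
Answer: 4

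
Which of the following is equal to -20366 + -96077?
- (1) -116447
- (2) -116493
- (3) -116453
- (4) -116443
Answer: 4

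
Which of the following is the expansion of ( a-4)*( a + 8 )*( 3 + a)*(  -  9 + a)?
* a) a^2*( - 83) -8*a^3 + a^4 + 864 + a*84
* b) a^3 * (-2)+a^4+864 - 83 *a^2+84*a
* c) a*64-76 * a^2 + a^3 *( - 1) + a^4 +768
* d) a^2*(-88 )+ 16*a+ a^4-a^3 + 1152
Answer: b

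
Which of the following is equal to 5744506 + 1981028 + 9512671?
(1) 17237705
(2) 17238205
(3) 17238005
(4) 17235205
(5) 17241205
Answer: 2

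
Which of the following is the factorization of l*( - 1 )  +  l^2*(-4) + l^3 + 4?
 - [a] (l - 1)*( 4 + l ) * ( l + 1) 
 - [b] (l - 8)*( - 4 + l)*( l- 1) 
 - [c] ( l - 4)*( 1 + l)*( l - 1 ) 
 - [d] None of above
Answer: c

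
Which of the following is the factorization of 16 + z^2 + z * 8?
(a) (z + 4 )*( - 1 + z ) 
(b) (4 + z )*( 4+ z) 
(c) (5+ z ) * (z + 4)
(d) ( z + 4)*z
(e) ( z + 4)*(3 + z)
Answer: b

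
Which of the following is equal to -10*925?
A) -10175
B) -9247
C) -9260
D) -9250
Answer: D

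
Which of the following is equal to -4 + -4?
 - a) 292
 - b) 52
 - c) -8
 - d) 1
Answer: c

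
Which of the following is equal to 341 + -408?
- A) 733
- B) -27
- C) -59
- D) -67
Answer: D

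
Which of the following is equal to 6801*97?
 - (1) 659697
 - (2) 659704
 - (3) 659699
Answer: 1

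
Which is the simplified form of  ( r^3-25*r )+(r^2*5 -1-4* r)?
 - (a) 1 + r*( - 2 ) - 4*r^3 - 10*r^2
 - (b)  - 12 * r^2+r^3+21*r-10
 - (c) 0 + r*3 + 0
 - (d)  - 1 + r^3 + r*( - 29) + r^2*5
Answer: d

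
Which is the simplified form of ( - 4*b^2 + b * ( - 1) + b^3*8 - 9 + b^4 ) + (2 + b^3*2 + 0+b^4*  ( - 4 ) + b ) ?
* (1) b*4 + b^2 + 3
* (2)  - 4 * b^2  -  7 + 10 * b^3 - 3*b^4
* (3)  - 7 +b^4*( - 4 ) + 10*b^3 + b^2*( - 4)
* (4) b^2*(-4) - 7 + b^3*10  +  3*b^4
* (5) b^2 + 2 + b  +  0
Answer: 2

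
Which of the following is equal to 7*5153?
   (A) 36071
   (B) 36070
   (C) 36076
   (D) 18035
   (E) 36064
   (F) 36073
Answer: A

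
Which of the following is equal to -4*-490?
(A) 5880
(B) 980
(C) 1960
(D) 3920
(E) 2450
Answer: C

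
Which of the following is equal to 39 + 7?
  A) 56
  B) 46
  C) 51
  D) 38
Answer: B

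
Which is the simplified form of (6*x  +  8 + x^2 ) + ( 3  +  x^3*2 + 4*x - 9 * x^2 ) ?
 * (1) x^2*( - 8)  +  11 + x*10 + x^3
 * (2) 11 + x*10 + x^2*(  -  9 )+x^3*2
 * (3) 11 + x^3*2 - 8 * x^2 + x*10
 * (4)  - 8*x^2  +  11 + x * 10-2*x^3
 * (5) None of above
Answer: 3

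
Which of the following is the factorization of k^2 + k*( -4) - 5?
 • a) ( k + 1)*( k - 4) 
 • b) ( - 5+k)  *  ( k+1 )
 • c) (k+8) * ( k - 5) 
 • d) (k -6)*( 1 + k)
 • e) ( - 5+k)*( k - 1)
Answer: b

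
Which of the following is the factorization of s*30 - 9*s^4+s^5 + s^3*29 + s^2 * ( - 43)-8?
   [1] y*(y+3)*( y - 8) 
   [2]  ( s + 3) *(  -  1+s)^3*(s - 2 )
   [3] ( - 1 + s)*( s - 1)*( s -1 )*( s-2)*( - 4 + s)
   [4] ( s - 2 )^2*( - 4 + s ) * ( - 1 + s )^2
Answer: 3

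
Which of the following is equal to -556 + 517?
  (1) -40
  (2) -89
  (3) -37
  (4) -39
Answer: 4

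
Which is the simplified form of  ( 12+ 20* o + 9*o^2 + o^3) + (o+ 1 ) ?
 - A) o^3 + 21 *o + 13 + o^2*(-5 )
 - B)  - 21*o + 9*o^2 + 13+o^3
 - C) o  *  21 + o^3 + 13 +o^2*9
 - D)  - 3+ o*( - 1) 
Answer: C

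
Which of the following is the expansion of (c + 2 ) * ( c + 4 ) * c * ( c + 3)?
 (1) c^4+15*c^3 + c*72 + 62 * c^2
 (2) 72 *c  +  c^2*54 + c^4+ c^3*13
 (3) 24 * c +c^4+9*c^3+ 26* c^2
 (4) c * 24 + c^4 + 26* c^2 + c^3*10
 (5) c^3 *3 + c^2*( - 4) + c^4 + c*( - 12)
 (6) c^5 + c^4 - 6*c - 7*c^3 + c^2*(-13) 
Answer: 3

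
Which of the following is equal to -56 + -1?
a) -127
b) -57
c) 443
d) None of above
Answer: b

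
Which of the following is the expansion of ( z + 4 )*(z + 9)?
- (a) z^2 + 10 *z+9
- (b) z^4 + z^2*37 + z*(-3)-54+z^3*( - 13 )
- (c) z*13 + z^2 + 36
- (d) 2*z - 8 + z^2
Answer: c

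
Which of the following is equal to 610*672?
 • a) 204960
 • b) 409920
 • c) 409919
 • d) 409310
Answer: b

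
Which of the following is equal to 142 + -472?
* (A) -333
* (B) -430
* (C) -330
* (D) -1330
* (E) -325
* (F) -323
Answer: C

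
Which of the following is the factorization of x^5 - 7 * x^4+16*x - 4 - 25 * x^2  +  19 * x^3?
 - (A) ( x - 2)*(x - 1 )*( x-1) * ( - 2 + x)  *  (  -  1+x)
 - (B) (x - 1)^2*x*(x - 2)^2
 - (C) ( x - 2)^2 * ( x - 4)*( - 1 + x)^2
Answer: A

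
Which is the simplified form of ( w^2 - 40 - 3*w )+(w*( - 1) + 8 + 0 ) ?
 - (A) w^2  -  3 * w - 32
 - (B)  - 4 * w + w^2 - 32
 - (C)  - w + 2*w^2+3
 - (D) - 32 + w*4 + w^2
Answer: B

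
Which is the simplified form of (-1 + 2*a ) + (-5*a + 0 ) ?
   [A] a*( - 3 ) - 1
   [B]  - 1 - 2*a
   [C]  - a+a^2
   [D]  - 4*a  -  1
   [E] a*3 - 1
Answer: A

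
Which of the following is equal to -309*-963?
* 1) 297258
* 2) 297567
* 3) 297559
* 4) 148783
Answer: 2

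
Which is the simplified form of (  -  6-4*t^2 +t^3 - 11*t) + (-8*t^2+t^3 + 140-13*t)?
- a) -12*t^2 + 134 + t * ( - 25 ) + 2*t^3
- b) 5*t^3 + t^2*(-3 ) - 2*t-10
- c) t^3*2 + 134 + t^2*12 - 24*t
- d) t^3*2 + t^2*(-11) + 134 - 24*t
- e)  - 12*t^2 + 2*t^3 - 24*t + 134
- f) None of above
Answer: e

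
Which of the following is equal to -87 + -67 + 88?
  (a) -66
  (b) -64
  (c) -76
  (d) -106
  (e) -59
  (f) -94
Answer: a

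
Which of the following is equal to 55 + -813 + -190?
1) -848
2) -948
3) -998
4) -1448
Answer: 2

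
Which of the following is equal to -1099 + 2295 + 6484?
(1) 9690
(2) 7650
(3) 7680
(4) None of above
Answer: 3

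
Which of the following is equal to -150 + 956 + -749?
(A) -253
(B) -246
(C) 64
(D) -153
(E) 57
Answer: E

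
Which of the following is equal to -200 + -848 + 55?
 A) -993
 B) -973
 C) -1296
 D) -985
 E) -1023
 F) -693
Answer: A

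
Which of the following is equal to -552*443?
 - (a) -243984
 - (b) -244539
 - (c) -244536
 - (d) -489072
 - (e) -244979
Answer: c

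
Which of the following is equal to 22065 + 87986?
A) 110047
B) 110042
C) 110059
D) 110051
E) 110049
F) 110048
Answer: D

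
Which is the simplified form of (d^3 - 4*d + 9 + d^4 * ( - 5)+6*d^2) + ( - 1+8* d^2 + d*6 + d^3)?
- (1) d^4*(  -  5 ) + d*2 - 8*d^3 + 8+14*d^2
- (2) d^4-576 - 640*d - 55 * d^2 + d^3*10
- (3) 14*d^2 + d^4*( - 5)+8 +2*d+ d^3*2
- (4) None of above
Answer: 3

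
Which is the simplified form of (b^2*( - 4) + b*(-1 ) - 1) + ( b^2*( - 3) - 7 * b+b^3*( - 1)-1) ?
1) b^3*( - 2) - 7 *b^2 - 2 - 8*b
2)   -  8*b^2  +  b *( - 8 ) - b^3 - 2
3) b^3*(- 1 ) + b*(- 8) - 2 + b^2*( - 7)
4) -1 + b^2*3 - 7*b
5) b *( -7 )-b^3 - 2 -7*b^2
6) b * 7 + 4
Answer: 3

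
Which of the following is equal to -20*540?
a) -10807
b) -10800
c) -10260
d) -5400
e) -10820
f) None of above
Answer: b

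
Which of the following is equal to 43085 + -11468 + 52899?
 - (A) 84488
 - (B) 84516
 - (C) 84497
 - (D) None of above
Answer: B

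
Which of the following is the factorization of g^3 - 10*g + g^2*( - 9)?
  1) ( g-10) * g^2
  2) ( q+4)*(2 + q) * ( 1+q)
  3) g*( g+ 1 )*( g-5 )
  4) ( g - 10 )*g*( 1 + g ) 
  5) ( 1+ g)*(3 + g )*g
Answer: 4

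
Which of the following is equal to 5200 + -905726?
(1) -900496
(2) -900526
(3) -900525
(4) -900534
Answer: 2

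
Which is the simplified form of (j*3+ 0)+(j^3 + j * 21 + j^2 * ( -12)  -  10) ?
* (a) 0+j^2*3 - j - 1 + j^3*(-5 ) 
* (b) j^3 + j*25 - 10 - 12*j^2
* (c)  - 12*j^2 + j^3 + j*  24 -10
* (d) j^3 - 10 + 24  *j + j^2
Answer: c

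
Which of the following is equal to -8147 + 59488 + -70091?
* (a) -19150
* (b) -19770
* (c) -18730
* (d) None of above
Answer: d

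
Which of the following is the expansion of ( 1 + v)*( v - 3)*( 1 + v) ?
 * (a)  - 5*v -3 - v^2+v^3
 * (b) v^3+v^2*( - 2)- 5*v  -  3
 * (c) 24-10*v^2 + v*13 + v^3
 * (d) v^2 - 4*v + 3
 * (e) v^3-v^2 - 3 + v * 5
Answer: a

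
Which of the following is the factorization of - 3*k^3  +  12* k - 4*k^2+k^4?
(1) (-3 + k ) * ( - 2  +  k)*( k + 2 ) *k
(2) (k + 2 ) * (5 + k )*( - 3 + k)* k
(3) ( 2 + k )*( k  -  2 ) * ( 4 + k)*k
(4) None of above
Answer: 1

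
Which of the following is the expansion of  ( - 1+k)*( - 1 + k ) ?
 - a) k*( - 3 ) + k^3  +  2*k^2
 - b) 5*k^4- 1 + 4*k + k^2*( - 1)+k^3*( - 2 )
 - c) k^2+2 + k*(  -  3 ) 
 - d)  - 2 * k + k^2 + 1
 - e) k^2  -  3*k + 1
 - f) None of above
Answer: d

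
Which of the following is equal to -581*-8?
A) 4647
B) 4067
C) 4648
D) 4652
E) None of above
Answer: C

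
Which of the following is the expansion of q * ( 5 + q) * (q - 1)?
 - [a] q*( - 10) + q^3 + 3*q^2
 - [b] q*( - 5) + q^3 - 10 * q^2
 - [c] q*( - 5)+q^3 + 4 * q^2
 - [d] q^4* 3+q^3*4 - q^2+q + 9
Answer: c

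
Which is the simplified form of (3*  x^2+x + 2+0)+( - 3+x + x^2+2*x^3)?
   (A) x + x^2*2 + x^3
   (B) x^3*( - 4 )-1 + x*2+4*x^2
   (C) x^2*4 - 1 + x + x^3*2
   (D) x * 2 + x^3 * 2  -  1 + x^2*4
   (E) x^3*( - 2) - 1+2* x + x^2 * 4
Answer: D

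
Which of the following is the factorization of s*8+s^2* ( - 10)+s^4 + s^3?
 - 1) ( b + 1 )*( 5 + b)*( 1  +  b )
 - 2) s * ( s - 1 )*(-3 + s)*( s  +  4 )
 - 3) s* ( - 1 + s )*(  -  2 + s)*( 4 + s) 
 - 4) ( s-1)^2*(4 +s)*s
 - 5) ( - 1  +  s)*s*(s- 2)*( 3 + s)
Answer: 3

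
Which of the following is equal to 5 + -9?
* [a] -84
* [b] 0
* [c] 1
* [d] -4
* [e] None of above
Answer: d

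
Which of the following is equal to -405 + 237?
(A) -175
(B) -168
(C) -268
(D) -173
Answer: B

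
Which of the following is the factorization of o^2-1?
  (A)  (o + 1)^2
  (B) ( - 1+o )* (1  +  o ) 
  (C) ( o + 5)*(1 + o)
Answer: B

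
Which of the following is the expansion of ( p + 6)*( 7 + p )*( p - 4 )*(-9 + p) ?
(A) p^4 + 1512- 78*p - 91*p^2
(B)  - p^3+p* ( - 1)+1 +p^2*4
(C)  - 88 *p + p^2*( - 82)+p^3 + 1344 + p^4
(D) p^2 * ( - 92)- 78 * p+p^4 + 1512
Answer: A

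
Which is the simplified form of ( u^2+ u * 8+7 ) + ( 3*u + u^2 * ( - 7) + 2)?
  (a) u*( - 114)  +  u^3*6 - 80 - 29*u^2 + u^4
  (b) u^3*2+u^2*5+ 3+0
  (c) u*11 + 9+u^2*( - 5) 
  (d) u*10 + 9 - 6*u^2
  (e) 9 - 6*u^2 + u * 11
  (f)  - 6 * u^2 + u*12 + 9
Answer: e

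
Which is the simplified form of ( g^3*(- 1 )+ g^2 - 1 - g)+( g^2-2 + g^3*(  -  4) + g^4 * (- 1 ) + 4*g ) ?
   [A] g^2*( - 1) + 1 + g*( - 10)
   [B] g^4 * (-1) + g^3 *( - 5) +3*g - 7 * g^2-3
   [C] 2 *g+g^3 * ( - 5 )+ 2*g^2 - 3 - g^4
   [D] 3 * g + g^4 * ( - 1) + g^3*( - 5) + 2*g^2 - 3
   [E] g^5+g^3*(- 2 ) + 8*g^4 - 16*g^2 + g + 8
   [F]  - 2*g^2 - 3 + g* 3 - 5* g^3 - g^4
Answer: D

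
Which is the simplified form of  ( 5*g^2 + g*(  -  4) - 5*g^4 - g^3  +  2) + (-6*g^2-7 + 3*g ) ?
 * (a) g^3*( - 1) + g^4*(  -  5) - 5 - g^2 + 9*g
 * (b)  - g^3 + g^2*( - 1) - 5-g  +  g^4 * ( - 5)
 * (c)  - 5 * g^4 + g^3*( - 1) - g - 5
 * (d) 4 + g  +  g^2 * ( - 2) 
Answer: b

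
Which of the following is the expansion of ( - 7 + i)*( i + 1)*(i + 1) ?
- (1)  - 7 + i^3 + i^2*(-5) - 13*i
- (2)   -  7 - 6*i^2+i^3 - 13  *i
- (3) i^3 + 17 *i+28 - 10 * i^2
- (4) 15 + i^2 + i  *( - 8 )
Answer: 1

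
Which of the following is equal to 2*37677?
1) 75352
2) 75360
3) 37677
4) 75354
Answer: 4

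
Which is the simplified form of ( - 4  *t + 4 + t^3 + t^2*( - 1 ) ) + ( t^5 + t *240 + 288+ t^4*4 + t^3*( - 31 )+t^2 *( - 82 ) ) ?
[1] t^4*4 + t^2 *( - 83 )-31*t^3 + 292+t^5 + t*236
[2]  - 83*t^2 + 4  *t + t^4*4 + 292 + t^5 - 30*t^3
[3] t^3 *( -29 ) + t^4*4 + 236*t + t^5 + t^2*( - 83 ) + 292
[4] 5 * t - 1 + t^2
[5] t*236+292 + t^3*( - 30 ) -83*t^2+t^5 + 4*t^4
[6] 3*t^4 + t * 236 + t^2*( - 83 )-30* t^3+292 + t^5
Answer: 5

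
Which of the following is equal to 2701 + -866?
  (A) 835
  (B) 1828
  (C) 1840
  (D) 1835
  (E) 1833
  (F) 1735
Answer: D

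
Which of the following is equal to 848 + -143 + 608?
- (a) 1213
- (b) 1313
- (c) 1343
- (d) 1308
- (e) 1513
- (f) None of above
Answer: b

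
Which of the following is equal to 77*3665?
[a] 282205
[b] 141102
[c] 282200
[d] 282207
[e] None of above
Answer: a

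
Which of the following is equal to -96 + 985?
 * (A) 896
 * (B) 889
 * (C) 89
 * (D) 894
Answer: B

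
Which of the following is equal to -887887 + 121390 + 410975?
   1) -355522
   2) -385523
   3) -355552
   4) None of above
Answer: 1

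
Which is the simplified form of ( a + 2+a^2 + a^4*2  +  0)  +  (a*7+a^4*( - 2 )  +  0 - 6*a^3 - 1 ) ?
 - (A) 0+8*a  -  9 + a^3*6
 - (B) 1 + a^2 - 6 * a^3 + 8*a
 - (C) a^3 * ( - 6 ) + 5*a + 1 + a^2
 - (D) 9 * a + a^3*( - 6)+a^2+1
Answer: B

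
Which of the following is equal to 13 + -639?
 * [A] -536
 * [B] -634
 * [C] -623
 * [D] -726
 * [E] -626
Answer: E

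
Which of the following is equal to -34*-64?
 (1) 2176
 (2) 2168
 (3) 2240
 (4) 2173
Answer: 1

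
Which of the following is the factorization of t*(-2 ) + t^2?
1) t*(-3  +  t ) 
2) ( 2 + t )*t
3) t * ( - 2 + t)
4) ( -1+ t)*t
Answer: 3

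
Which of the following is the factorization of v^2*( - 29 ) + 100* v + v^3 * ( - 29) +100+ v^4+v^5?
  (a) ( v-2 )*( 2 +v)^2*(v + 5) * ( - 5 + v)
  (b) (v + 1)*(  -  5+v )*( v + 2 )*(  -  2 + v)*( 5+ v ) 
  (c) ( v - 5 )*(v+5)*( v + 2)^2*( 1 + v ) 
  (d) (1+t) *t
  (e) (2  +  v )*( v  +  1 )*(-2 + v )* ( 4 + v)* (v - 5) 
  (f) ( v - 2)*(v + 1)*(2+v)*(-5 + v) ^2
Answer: b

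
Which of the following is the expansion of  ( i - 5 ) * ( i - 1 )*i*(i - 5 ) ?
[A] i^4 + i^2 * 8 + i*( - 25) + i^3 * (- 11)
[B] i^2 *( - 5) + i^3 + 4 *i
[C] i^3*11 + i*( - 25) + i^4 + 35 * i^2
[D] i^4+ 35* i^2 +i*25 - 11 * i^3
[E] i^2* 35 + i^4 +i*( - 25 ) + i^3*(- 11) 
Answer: E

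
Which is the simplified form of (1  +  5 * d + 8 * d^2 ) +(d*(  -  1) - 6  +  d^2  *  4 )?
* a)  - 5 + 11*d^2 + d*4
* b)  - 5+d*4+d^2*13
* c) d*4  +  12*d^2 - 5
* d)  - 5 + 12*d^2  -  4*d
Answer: c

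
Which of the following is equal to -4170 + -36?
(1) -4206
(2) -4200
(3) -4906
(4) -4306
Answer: 1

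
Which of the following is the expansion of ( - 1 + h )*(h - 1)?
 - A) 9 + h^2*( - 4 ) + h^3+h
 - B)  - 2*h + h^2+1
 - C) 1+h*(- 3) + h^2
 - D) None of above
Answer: B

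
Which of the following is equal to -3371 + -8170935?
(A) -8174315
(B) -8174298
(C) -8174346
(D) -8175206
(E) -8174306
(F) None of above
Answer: E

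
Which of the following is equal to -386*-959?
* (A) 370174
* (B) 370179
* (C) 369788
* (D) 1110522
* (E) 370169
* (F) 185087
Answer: A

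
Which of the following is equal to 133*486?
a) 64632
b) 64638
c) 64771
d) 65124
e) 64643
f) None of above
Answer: b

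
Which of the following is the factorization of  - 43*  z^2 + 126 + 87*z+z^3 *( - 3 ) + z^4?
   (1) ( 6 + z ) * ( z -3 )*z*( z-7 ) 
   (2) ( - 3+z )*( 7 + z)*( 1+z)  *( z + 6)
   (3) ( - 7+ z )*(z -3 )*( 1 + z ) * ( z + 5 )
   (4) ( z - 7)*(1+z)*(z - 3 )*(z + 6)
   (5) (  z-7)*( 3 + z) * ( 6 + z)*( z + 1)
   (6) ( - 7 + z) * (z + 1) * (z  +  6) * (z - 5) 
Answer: 4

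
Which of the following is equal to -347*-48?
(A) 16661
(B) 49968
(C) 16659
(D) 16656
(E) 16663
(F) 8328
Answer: D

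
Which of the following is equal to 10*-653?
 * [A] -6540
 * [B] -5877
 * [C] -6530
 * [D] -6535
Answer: C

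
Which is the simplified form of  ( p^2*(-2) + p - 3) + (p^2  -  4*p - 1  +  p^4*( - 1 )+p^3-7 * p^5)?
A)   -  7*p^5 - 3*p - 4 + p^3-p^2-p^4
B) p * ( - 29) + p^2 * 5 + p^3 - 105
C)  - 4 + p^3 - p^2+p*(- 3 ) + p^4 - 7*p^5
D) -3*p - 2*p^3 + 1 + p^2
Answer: A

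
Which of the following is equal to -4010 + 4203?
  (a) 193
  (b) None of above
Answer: a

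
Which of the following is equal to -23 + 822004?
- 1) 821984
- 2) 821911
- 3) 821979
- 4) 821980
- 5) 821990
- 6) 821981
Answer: 6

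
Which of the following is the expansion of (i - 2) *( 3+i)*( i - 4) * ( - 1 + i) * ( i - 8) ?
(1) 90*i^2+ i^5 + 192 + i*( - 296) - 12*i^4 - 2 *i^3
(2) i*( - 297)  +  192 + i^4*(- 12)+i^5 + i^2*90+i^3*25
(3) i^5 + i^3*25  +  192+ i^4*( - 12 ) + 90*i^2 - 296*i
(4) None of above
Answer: 3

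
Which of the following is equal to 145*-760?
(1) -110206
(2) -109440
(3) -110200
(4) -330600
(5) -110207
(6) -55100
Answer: 3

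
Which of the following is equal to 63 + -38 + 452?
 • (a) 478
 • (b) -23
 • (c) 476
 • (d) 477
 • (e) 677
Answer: d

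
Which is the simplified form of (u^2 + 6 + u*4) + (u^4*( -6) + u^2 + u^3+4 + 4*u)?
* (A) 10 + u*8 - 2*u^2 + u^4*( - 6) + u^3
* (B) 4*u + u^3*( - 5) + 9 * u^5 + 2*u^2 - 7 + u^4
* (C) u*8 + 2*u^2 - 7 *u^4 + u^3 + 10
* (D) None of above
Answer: D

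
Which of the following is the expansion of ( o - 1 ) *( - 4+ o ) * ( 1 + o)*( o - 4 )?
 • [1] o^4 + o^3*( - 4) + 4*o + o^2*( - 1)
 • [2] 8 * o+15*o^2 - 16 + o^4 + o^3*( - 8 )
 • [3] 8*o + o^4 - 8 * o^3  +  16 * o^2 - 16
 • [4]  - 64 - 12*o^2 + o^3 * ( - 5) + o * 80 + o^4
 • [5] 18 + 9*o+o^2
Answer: 2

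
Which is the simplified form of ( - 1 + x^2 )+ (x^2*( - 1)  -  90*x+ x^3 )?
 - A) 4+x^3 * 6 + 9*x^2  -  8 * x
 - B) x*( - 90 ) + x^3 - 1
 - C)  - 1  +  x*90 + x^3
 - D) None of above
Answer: B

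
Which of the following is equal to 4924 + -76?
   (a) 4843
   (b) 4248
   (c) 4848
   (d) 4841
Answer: c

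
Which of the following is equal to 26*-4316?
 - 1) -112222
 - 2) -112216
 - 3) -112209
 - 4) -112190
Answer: 2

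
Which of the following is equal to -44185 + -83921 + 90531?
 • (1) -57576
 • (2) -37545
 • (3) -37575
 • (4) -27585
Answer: 3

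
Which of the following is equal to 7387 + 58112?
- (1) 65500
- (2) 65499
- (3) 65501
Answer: 2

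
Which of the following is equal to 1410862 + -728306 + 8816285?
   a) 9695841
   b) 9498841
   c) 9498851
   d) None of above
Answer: b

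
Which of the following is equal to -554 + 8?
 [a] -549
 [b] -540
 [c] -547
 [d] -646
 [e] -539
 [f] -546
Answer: f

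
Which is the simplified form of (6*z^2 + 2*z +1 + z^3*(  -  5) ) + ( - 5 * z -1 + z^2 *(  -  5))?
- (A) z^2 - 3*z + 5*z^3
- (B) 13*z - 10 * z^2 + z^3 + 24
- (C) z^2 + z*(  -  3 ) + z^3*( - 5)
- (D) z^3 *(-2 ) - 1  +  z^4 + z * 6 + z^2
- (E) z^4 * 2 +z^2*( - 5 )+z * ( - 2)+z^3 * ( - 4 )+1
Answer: C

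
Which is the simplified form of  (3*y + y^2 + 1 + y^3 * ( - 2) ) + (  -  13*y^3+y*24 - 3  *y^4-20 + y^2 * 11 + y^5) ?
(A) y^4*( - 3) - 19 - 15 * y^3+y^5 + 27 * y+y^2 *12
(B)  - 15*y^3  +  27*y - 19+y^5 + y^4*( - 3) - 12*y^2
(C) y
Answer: A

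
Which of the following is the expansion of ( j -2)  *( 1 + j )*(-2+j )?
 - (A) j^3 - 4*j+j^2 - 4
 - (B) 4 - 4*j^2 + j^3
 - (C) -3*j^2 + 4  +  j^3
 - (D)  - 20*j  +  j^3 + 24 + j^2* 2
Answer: C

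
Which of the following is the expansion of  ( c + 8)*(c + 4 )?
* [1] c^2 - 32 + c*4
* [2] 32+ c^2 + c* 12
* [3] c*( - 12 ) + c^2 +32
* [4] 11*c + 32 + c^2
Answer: 2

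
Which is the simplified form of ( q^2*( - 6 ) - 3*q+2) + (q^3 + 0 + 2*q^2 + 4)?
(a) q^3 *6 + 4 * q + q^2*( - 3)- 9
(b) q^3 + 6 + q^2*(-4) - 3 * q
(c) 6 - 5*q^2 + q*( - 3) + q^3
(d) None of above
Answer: b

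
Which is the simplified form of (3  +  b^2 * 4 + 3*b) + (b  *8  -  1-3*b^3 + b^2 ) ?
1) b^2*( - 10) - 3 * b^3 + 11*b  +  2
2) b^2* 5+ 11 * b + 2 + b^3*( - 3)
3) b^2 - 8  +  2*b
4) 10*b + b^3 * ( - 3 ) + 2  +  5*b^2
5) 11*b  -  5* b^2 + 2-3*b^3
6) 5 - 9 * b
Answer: 2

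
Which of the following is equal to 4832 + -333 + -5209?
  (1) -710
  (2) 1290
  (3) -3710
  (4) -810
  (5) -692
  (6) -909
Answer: 1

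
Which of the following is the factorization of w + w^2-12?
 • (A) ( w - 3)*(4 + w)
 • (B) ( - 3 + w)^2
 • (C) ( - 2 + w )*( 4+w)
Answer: A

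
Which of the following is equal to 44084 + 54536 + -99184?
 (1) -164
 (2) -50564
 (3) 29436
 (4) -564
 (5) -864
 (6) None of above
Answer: 4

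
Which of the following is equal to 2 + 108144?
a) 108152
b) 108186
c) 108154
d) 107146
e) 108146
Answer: e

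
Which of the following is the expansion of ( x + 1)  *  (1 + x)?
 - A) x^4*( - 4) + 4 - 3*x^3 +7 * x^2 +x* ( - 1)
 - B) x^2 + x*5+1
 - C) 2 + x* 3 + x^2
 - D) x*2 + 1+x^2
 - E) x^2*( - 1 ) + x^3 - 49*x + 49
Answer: D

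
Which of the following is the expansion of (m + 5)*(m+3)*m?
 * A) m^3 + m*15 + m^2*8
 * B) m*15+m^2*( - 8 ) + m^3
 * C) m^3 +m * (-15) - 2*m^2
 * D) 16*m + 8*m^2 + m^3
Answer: A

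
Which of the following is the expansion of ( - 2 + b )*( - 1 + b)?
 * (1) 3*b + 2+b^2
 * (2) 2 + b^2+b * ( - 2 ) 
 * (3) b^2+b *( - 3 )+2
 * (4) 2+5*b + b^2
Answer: 3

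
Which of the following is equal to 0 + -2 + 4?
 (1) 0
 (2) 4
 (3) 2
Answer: 3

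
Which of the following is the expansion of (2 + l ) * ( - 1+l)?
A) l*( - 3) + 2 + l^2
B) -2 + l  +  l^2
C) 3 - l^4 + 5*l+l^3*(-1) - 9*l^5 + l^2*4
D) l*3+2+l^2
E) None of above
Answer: B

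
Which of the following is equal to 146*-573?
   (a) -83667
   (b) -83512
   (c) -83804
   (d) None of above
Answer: d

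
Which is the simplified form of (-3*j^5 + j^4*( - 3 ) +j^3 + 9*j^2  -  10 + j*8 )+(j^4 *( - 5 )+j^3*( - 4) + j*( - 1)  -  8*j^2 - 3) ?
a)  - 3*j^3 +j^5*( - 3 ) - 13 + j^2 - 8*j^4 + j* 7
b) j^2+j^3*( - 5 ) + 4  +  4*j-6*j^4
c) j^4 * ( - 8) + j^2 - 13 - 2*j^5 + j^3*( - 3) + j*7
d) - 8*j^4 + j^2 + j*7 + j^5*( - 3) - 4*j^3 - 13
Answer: a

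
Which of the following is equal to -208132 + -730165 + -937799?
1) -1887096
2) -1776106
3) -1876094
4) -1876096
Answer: 4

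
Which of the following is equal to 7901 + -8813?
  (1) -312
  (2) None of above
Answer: 2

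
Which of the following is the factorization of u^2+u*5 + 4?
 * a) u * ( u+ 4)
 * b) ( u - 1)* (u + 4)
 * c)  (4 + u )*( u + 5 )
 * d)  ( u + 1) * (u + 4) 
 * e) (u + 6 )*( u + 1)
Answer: d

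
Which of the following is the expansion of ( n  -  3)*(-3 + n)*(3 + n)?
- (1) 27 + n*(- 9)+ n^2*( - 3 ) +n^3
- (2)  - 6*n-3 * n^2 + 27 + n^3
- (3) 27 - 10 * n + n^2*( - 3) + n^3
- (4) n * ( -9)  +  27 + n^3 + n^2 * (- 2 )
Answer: 1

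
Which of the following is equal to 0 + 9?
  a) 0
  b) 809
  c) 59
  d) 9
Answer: d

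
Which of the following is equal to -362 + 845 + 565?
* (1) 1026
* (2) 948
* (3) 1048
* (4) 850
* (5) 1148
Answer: 3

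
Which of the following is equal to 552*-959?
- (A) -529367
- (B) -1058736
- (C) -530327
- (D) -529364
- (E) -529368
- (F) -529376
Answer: E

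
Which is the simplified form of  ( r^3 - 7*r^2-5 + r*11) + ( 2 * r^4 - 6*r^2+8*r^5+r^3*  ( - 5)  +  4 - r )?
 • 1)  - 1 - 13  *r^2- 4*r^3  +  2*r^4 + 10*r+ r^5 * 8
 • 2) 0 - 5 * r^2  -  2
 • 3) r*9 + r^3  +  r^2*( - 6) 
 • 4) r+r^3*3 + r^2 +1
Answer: 1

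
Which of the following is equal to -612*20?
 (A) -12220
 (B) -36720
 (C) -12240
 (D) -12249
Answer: C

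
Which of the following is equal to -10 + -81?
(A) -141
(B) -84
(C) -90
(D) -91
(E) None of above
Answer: D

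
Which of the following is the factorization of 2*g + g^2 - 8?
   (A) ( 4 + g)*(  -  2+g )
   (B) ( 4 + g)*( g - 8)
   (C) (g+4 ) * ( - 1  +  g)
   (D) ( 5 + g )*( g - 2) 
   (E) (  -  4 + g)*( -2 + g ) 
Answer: A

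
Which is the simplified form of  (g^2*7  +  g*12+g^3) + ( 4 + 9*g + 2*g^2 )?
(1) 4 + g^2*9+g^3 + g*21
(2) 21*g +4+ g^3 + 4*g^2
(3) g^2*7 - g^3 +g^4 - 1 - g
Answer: 1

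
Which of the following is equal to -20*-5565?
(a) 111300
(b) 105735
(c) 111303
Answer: a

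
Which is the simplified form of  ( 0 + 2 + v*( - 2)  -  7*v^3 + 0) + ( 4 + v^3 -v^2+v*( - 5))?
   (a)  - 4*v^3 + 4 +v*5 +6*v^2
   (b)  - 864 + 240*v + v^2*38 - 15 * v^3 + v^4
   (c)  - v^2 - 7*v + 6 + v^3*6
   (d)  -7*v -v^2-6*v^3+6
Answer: d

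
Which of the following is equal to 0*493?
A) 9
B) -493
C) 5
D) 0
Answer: D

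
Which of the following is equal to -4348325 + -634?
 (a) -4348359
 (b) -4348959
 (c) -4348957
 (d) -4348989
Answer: b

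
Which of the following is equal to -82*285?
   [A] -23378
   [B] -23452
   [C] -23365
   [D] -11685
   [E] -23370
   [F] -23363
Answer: E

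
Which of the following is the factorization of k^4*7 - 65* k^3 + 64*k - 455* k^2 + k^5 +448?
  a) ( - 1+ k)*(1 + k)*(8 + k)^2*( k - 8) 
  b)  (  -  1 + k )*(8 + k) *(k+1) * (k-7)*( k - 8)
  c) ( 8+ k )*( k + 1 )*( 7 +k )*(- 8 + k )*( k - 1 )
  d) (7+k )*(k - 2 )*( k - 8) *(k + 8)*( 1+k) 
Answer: c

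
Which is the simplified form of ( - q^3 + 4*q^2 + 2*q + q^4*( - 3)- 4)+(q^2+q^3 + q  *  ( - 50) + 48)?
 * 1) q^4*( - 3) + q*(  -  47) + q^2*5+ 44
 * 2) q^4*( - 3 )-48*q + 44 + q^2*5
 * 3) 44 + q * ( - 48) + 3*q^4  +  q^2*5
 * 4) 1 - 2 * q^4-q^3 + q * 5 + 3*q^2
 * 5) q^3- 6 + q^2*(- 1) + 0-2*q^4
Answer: 2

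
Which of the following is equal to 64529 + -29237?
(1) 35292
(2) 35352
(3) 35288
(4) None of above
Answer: 1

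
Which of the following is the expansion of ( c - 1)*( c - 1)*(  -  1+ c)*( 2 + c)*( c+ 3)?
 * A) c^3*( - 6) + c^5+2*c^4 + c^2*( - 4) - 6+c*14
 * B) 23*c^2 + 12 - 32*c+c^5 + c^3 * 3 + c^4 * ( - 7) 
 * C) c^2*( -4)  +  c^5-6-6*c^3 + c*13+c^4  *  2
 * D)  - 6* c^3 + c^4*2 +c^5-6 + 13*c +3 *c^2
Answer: C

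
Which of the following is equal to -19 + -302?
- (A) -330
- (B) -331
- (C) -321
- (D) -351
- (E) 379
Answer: C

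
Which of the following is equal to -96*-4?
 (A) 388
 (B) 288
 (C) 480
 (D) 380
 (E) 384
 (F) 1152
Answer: E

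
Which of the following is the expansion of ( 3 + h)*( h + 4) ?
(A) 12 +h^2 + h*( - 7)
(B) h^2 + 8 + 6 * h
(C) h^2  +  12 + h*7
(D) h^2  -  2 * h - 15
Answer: C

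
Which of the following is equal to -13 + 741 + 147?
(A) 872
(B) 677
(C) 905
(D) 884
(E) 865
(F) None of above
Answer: F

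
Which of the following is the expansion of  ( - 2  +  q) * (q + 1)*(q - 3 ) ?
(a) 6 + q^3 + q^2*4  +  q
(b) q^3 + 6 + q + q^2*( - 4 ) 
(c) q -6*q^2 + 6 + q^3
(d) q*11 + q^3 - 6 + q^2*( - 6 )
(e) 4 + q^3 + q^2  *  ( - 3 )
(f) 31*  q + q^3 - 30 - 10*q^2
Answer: b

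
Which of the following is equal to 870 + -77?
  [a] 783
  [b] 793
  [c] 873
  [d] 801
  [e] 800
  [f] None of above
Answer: b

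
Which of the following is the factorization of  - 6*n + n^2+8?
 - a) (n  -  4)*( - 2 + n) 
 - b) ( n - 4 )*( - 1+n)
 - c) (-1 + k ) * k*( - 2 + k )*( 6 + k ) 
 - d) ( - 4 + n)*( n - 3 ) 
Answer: a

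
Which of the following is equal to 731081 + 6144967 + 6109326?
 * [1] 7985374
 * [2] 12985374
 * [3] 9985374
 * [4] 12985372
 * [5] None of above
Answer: 2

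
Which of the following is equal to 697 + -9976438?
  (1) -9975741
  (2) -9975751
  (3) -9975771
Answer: 1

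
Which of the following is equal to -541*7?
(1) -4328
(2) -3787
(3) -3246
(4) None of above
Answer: 2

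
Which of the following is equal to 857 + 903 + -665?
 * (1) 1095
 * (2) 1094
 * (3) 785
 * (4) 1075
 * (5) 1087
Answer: 1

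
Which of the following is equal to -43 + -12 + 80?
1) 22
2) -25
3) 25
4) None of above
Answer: 3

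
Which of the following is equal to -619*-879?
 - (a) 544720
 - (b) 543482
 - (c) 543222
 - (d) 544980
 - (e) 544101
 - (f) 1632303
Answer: e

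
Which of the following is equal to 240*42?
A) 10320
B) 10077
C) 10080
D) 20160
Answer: C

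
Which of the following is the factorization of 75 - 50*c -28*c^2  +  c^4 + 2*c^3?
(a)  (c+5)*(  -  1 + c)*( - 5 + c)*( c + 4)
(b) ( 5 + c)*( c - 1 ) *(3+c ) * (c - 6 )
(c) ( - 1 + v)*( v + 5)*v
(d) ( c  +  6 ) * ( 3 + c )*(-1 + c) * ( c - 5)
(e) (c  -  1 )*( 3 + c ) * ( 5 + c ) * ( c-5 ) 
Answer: e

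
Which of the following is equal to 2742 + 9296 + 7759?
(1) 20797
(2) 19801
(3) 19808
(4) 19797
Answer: 4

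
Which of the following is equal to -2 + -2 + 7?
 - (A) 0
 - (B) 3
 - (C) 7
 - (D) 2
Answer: B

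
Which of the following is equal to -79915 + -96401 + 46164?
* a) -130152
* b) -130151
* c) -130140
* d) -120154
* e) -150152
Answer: a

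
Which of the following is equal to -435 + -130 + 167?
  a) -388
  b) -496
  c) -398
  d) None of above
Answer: c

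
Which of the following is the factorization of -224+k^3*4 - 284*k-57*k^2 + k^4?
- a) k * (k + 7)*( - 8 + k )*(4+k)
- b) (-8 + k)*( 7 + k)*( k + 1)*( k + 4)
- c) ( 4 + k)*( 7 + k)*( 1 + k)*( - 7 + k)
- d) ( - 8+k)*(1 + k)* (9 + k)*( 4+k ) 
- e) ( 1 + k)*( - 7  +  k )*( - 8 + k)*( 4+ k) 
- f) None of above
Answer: b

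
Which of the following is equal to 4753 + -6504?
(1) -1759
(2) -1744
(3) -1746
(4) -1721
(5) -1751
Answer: 5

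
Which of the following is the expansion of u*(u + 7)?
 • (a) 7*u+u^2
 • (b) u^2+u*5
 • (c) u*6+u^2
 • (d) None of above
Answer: a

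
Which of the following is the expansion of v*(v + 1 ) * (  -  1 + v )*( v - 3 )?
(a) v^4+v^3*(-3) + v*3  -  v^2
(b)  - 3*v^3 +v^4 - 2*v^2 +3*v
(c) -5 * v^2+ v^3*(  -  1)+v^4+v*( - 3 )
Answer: a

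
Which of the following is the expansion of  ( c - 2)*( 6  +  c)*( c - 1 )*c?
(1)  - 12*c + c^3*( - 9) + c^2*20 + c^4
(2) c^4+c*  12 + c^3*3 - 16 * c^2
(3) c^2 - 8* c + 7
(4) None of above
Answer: 2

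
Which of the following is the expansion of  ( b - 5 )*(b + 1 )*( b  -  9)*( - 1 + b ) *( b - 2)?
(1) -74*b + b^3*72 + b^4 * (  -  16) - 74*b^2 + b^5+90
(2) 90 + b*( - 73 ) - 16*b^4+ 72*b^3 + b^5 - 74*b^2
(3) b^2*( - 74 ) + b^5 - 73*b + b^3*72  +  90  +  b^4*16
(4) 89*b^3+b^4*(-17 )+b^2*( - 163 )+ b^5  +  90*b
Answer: 2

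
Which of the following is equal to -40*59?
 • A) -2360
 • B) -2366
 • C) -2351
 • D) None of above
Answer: A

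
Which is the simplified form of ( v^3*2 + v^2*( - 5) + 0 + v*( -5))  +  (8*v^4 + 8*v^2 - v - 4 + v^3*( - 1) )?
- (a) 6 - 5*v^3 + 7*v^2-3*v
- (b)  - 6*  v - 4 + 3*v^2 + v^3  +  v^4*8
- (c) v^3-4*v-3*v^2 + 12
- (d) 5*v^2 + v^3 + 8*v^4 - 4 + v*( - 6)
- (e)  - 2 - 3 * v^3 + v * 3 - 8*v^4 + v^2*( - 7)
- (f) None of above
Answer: b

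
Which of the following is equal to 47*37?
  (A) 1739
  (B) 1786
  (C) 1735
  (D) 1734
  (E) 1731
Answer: A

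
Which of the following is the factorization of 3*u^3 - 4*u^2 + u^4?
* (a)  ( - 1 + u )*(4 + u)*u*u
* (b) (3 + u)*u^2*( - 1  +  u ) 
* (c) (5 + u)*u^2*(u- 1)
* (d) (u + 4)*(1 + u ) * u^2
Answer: a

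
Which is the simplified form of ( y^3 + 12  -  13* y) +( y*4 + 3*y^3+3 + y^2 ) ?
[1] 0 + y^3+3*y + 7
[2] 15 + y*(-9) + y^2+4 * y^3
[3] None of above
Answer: 2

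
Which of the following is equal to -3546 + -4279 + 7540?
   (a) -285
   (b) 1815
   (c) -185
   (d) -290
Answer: a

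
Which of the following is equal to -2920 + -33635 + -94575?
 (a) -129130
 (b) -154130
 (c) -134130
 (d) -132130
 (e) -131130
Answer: e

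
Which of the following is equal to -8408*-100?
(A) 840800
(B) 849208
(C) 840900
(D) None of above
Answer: A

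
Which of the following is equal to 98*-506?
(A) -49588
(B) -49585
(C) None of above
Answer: A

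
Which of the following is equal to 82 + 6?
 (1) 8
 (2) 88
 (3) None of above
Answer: 2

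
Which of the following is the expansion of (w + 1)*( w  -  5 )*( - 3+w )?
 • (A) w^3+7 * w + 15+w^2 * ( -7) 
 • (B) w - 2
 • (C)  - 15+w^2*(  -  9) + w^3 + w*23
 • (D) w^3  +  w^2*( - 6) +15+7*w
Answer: A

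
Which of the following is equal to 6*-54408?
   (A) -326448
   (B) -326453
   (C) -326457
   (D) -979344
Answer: A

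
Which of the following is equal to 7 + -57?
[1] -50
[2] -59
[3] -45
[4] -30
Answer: 1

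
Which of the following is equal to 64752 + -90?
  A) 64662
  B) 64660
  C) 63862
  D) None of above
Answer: A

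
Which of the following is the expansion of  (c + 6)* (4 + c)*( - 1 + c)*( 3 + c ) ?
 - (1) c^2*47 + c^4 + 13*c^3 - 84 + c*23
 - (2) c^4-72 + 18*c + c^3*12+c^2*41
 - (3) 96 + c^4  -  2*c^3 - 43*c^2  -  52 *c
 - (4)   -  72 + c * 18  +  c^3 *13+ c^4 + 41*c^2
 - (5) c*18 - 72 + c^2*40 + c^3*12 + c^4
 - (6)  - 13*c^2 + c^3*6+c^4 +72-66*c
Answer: 2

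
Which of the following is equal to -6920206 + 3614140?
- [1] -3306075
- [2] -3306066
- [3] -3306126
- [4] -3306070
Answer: 2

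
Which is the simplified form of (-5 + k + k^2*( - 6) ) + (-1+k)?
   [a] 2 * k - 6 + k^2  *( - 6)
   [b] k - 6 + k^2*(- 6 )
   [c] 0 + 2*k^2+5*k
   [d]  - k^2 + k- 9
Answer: a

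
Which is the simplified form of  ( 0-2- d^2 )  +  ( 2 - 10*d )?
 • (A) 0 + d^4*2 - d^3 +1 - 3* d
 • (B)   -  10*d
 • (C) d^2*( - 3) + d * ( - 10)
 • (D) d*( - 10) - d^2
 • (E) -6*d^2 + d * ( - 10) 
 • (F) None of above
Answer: D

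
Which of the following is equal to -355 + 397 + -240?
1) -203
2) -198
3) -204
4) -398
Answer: 2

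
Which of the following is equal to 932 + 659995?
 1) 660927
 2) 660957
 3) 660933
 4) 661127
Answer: 1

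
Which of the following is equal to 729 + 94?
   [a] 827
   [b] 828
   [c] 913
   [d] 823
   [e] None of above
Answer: d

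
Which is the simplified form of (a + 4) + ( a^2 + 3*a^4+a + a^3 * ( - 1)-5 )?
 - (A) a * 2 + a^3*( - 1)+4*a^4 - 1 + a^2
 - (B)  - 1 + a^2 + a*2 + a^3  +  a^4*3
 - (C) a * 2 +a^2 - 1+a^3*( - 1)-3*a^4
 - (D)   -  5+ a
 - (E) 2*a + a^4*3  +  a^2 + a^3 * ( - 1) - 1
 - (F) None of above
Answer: E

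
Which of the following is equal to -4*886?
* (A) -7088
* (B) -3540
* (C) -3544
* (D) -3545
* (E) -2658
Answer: C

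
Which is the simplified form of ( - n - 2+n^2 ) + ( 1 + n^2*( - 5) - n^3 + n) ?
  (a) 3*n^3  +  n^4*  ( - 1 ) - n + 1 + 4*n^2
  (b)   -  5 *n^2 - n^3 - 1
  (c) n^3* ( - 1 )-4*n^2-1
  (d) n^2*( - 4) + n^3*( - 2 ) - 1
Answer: c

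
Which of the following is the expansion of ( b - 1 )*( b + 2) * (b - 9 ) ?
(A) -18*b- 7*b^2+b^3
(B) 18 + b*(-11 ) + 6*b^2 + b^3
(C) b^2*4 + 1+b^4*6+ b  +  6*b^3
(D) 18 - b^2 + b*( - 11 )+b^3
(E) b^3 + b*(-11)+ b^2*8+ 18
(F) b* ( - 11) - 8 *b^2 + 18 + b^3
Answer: F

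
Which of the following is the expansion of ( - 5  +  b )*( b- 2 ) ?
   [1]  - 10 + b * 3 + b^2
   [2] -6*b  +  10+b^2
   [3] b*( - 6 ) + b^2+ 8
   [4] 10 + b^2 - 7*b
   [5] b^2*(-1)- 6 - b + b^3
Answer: 4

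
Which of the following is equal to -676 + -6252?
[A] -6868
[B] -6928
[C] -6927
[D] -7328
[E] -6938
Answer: B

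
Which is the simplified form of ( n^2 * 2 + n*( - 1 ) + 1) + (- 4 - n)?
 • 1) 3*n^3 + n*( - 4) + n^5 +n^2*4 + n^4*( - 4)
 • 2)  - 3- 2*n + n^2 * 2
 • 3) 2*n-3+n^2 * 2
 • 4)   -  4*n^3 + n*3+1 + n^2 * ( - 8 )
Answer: 2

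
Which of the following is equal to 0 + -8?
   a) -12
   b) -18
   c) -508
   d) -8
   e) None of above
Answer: d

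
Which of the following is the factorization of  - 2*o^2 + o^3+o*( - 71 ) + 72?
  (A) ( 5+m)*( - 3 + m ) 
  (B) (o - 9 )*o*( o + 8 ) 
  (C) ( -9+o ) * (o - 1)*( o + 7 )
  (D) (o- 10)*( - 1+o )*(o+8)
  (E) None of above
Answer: E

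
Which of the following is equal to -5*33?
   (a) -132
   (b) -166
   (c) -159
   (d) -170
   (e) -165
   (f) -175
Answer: e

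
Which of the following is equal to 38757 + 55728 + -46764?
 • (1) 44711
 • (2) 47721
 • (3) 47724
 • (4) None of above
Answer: 2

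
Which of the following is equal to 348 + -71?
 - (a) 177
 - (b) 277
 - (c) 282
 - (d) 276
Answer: b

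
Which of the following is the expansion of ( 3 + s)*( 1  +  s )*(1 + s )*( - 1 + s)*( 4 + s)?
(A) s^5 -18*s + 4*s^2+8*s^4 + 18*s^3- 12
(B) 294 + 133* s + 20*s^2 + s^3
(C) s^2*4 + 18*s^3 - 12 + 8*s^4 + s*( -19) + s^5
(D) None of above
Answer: C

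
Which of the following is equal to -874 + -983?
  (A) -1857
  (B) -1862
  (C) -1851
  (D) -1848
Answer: A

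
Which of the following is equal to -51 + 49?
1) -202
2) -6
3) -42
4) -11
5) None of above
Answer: 5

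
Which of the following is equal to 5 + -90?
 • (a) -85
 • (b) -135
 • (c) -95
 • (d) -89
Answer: a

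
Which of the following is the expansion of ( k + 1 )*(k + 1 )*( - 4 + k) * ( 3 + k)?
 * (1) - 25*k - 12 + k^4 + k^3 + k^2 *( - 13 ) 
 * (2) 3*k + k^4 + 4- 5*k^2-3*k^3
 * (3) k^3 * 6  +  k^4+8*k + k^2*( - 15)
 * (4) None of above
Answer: 1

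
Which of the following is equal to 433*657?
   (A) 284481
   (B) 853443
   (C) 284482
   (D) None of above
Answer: A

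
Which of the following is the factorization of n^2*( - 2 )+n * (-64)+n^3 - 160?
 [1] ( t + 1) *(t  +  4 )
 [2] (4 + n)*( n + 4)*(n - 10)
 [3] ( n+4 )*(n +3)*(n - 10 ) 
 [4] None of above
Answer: 2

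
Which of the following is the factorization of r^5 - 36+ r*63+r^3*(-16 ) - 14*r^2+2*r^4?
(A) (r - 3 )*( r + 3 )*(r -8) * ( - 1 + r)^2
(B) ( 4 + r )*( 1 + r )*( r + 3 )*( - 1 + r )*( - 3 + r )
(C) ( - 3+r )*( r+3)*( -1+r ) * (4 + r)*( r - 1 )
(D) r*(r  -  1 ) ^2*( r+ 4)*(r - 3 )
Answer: C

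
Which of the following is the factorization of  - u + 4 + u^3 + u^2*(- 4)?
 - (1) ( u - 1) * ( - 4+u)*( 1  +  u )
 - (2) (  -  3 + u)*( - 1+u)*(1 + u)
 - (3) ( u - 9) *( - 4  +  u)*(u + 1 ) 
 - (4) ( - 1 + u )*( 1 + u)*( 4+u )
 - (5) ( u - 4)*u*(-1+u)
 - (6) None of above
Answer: 1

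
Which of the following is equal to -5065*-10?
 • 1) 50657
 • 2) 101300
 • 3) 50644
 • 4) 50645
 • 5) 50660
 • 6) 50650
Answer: 6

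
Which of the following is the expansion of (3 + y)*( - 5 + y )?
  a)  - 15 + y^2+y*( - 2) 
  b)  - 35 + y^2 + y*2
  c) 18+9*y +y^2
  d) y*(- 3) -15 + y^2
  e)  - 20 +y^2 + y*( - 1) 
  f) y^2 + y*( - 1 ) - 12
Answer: a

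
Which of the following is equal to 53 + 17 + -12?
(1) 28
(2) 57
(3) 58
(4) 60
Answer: 3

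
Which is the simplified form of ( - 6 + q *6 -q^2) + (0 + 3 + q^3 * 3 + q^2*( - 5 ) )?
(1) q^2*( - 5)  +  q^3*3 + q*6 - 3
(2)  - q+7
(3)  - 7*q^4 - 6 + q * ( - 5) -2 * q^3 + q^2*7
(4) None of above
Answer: 4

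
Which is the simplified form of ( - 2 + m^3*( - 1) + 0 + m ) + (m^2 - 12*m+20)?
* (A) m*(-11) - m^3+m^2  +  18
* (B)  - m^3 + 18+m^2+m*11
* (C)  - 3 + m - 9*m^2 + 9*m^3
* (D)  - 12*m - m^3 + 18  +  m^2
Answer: A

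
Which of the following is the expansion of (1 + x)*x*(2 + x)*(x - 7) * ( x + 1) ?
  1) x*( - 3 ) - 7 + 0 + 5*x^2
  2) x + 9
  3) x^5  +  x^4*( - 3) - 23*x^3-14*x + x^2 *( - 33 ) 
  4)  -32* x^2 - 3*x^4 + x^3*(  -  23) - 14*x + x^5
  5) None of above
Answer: 3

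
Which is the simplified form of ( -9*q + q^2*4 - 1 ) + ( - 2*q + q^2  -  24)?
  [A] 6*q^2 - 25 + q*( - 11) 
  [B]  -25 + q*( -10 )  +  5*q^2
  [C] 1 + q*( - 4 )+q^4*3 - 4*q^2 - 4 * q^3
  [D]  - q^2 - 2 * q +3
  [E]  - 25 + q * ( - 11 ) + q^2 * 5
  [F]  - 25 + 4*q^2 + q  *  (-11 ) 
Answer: E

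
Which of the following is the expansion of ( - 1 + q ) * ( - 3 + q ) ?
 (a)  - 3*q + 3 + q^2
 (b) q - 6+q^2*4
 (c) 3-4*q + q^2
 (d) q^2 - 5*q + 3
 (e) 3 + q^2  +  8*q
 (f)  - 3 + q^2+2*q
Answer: c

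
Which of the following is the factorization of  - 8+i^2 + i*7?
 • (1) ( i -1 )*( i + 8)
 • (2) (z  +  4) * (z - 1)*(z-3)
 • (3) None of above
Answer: 1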